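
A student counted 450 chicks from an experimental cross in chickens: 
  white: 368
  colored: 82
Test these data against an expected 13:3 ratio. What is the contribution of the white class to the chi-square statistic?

Total ratio parts = 16. Expected numbers out of 450:
  white: 450 × 13/16 = 365.625
  colored: 450 × 3/16 = 84.375
Contribution of white: (368 − 365.625)² / 365.625 = 0.0154

0.015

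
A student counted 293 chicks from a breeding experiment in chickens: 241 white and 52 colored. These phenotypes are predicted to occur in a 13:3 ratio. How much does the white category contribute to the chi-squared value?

Expected counts for N = 293 under a 13:3 ratio (total parts = 16):
  white: 293 × 13/16 = 238.0625
  colored: 293 × 3/16 = 54.9375
Contribution of white: (241 − 238.0625)² / 238.0625 = 0.0362

0.036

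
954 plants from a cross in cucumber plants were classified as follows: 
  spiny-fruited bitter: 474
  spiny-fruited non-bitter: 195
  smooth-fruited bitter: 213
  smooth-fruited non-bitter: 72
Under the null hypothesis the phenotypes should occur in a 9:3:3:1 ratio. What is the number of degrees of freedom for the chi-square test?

3

A goodness-of-fit test with 4 phenotype classes has df = 4 − 1 = 3.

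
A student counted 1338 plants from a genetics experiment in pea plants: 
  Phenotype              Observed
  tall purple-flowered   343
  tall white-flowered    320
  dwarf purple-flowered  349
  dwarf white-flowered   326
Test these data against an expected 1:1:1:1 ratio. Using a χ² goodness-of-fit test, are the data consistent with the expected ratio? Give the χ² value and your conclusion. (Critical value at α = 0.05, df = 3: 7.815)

Expected counts for N = 1338 under a 1:1:1:1 ratio (total parts = 4):
  tall purple-flowered: 1338 × 1/4 = 334.5
  tall white-flowered: 1338 × 1/4 = 334.5
  dwarf purple-flowered: 1338 × 1/4 = 334.5
  dwarf white-flowered: 1338 × 1/4 = 334.5
χ² = Σ (O − E)² / E
  tall purple-flowered: (343 − 334.5)² / 334.5 = 0.2160
  tall white-flowered: (320 − 334.5)² / 334.5 = 0.6286
  dwarf purple-flowered: (349 − 334.5)² / 334.5 = 0.6286
  dwarf white-flowered: (326 − 334.5)² / 334.5 = 0.2160
χ² = 0.2160 + 0.6286 + 0.6286 + 0.2160 = 1.6892 ≈ 1.689
Degrees of freedom = 4 − 1 = 3; critical value at α = 0.05 is 7.815.
Since 1.689 < 7.815, we fail to reject the null hypothesis — the data are consistent with the 1:1:1:1 ratio.

1.689; consistent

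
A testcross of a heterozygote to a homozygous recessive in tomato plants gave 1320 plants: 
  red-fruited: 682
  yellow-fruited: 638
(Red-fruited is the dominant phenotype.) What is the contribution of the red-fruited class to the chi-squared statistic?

0.733

A testcross of a heterozygote (Aa × aa) gives a 1:1 phenotypic ratio.
The 1:1 ratio has 2 parts, so with N = 1320 the expected counts are:
  red-fruited: 1320 × 1/2 = 660
  yellow-fruited: 1320 × 1/2 = 660
Contribution of red-fruited: (682 − 660)² / 660 = 0.7333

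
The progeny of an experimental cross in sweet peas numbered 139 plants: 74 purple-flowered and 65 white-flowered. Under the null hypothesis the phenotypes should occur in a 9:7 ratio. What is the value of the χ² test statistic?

Under the 9:7 hypothesis (Σ ratio = 16, N = 139):
  purple-flowered: 139 × 9/16 = 78.1875
  white-flowered: 139 × 7/16 = 60.8125
χ² = Σ (O − E)² / E
  purple-flowered: (74 − 78.1875)² / 78.1875 = 0.2243
  white-flowered: (65 − 60.8125)² / 60.8125 = 0.2883
χ² = 0.2243 + 0.2883 = 0.5126 ≈ 0.513

0.513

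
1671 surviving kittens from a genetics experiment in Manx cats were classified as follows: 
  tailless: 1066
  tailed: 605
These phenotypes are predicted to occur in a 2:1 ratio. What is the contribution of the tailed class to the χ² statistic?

Under the 2:1 hypothesis (Σ ratio = 3, N = 1671):
  tailless: 1671 × 2/3 = 1114
  tailed: 1671 × 1/3 = 557
Contribution of tailed: (605 − 557)² / 557 = 4.1364

4.136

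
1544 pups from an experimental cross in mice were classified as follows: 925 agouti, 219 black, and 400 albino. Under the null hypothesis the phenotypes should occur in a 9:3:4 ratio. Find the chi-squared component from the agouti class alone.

3.676

The 9:3:4 ratio has 16 parts, so with N = 1544 the expected counts are:
  agouti: 1544 × 9/16 = 868.5
  black: 1544 × 3/16 = 289.5
  albino: 1544 × 4/16 = 386
Contribution of agouti: (925 − 868.5)² / 868.5 = 3.6756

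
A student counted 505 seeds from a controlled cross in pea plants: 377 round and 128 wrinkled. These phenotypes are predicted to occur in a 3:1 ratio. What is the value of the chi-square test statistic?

Total ratio parts = 4. Expected numbers out of 505:
  round: 505 × 3/4 = 378.75
  wrinkled: 505 × 1/4 = 126.25
χ² = Σ (O − E)² / E
  round: (377 − 378.75)² / 378.75 = 0.0081
  wrinkled: (128 − 126.25)² / 126.25 = 0.0243
χ² = 0.0081 + 0.0243 = 0.0324 ≈ 0.032

0.032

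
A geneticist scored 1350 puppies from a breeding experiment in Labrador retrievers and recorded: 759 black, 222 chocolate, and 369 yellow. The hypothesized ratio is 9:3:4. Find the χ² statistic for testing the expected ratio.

6.767

The 9:3:4 ratio has 16 parts, so with N = 1350 the expected counts are:
  black: 1350 × 9/16 = 759.375
  chocolate: 1350 × 3/16 = 253.125
  yellow: 1350 × 4/16 = 337.5
χ² = Σ (O − E)² / E
  black: (759 − 759.375)² / 759.375 = 0.0002
  chocolate: (222 − 253.125)² / 253.125 = 3.8272
  yellow: (369 − 337.5)² / 337.5 = 2.9400
χ² = 0.0002 + 3.8272 + 2.9400 = 6.7674 ≈ 6.767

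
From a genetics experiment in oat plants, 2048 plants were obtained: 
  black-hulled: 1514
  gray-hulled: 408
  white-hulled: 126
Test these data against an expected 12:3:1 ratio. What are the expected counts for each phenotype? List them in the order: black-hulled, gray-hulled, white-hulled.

1536, 384, 128

Under the 12:3:1 hypothesis (Σ ratio = 16, N = 2048):
  black-hulled: 2048 × 12/16 = 1536
  gray-hulled: 2048 × 3/16 = 384
  white-hulled: 2048 × 1/16 = 128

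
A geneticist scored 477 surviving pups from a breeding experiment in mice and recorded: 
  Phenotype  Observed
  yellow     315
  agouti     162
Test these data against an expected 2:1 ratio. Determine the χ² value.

Total ratio parts = 3. Expected numbers out of 477:
  yellow: 477 × 2/3 = 318
  agouti: 477 × 1/3 = 159
χ² = Σ (O − E)² / E
  yellow: (315 − 318)² / 318 = 0.0283
  agouti: (162 − 159)² / 159 = 0.0566
χ² = 0.0283 + 0.0566 = 0.0849 ≈ 0.085

0.085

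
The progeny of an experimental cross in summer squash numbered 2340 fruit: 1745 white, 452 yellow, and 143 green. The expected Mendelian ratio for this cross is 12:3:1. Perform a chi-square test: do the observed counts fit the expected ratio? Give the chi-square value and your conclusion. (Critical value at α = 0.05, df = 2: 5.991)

0.529; consistent

Total ratio parts = 16. Expected numbers out of 2340:
  white: 2340 × 12/16 = 1755
  yellow: 2340 × 3/16 = 438.75
  green: 2340 × 1/16 = 146.25
χ² = Σ (O − E)² / E
  white: (1745 − 1755)² / 1755 = 0.0570
  yellow: (452 − 438.75)² / 438.75 = 0.4001
  green: (143 − 146.25)² / 146.25 = 0.0722
χ² = 0.0570 + 0.4001 + 0.0722 = 0.5293 ≈ 0.529
Degrees of freedom = 3 − 1 = 2; critical value at α = 0.05 is 5.991.
Since 0.529 < 5.991, we fail to reject the null hypothesis — the data are consistent with the 12:3:1 ratio.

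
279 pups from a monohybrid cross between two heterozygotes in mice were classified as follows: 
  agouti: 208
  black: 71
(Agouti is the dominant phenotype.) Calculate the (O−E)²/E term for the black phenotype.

0.022

For a monohybrid cross between heterozygotes with complete dominance, the expected phenotypic ratio is 3:1.
Under the 3:1 hypothesis (Σ ratio = 4, N = 279):
  agouti: 279 × 3/4 = 209.25
  black: 279 × 1/4 = 69.75
Contribution of black: (71 − 69.75)² / 69.75 = 0.0224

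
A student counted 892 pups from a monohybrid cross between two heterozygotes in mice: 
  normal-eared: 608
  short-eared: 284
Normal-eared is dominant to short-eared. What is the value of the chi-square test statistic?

For a monohybrid cross between heterozygotes with complete dominance, the expected phenotypic ratio is 3:1.
Total ratio parts = 4. Expected numbers out of 892:
  normal-eared: 892 × 3/4 = 669
  short-eared: 892 × 1/4 = 223
χ² = Σ (O − E)² / E
  normal-eared: (608 − 669)² / 669 = 5.5620
  short-eared: (284 − 223)² / 223 = 16.6861
χ² = 5.5620 + 16.6861 = 22.2481 ≈ 22.248

22.248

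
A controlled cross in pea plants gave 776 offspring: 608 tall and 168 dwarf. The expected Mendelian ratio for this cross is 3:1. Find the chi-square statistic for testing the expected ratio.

4.646

Total ratio parts = 4. Expected numbers out of 776:
  tall: 776 × 3/4 = 582
  dwarf: 776 × 1/4 = 194
χ² = Σ (O − E)² / E
  tall: (608 − 582)² / 582 = 1.1615
  dwarf: (168 − 194)² / 194 = 3.4845
χ² = 1.1615 + 3.4845 = 4.646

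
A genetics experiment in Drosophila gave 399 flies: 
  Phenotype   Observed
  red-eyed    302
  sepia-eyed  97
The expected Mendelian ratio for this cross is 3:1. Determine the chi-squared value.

The 3:1 ratio has 4 parts, so with N = 399 the expected counts are:
  red-eyed: 399 × 3/4 = 299.25
  sepia-eyed: 399 × 1/4 = 99.75
χ² = Σ (O − E)² / E
  red-eyed: (302 − 299.25)² / 299.25 = 0.0253
  sepia-eyed: (97 − 99.75)² / 99.75 = 0.0758
χ² = 0.0253 + 0.0758 = 0.1011 ≈ 0.101

0.101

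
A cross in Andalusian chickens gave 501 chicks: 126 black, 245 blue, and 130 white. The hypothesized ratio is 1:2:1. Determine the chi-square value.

0.305

Total ratio parts = 4. Expected numbers out of 501:
  black: 501 × 1/4 = 125.25
  blue: 501 × 2/4 = 250.5
  white: 501 × 1/4 = 125.25
χ² = Σ (O − E)² / E
  black: (126 − 125.25)² / 125.25 = 0.0045
  blue: (245 − 250.5)² / 250.5 = 0.1208
  white: (130 − 125.25)² / 125.25 = 0.1801
χ² = 0.0045 + 0.1208 + 0.1801 = 0.3054 ≈ 0.305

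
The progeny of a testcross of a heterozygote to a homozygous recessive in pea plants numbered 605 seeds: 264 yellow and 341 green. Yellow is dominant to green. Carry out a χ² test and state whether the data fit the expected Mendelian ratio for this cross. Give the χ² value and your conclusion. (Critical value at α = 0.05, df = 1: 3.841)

9.800; not consistent

A testcross of a heterozygote (Aa × aa) gives a 1:1 phenotypic ratio.
Expected counts for N = 605 under a 1:1 ratio (total parts = 2):
  yellow: 605 × 1/2 = 302.5
  green: 605 × 1/2 = 302.5
χ² = Σ (O − E)² / E
  yellow: (264 − 302.5)² / 302.5 = 4.9000
  green: (341 − 302.5)² / 302.5 = 4.9000
χ² = 4.9000 + 4.9000 = 9.800
Degrees of freedom = 2 − 1 = 1; critical value at α = 0.05 is 3.841.
Since 9.800 > 3.841, we reject the null hypothesis — the data do not fit the 1:1 ratio.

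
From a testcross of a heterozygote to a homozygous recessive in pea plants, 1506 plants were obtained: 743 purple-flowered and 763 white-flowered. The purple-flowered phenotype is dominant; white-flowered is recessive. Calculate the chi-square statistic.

A testcross of a heterozygote (Aa × aa) gives a 1:1 phenotypic ratio.
Expected counts for N = 1506 under a 1:1 ratio (total parts = 2):
  purple-flowered: 1506 × 1/2 = 753
  white-flowered: 1506 × 1/2 = 753
χ² = Σ (O − E)² / E
  purple-flowered: (743 − 753)² / 753 = 0.1328
  white-flowered: (763 − 753)² / 753 = 0.1328
χ² = 0.1328 + 0.1328 = 0.2656 ≈ 0.266

0.266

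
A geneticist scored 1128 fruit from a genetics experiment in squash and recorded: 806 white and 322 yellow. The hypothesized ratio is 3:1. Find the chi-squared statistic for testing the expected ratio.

7.565

Under the 3:1 hypothesis (Σ ratio = 4, N = 1128):
  white: 1128 × 3/4 = 846
  yellow: 1128 × 1/4 = 282
χ² = Σ (O − E)² / E
  white: (806 − 846)² / 846 = 1.8913
  yellow: (322 − 282)² / 282 = 5.6738
χ² = 1.8913 + 5.6738 = 7.5651 ≈ 7.565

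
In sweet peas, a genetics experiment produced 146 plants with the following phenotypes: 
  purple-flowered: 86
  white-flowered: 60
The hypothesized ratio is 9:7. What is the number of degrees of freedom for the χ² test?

A goodness-of-fit test with 2 phenotype classes has df = 2 − 1 = 1.

1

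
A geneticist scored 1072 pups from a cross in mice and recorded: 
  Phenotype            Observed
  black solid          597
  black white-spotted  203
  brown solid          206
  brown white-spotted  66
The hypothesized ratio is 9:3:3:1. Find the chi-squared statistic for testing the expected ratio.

Expected counts for N = 1072 under a 9:3:3:1 ratio (total parts = 16):
  black solid: 1072 × 9/16 = 603
  black white-spotted: 1072 × 3/16 = 201
  brown solid: 1072 × 3/16 = 201
  brown white-spotted: 1072 × 1/16 = 67
χ² = Σ (O − E)² / E
  black solid: (597 − 603)² / 603 = 0.0597
  black white-spotted: (203 − 201)² / 201 = 0.0199
  brown solid: (206 − 201)² / 201 = 0.1244
  brown white-spotted: (66 − 67)² / 67 = 0.0149
χ² = 0.0597 + 0.0199 + 0.1244 + 0.0149 = 0.2189 ≈ 0.219

0.219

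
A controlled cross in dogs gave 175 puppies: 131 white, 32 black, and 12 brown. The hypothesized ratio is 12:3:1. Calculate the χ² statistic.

0.124

Under the 12:3:1 hypothesis (Σ ratio = 16, N = 175):
  white: 175 × 12/16 = 131.25
  black: 175 × 3/16 = 32.8125
  brown: 175 × 1/16 = 10.9375
χ² = Σ (O − E)² / E
  white: (131 − 131.25)² / 131.25 = 0.0005
  black: (32 − 32.8125)² / 32.8125 = 0.0201
  brown: (12 − 10.9375)² / 10.9375 = 0.1032
χ² = 0.0005 + 0.0201 + 0.1032 = 0.1238 ≈ 0.124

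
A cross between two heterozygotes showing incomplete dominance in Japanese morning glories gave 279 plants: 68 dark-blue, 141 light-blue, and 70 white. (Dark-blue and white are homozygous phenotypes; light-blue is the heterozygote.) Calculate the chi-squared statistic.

With incomplete dominance, a heterozygote × heterozygote cross gives a 1:2:1 phenotypic ratio.
Expected counts for N = 279 under a 1:2:1 ratio (total parts = 4):
  dark-blue: 279 × 1/4 = 69.75
  light-blue: 279 × 2/4 = 139.5
  white: 279 × 1/4 = 69.75
χ² = Σ (O − E)² / E
  dark-blue: (68 − 69.75)² / 69.75 = 0.0439
  light-blue: (141 − 139.5)² / 139.5 = 0.0161
  white: (70 − 69.75)² / 69.75 = 0.0009
χ² = 0.0439 + 0.0161 + 0.0009 = 0.0609 ≈ 0.061

0.061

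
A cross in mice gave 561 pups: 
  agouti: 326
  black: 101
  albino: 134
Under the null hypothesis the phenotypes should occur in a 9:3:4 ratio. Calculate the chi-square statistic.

Under the 9:3:4 hypothesis (Σ ratio = 16, N = 561):
  agouti: 561 × 9/16 = 315.5625
  black: 561 × 3/16 = 105.1875
  albino: 561 × 4/16 = 140.25
χ² = Σ (O − E)² / E
  agouti: (326 − 315.5625)² / 315.5625 = 0.3452
  black: (101 − 105.1875)² / 105.1875 = 0.1667
  albino: (134 − 140.25)² / 140.25 = 0.2785
χ² = 0.3452 + 0.1667 + 0.2785 = 0.7904 ≈ 0.790

0.790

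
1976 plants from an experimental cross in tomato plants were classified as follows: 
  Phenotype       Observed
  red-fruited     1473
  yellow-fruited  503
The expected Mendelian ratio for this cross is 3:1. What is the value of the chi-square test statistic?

The 3:1 ratio has 4 parts, so with N = 1976 the expected counts are:
  red-fruited: 1976 × 3/4 = 1482
  yellow-fruited: 1976 × 1/4 = 494
χ² = Σ (O − E)² / E
  red-fruited: (1473 − 1482)² / 1482 = 0.0547
  yellow-fruited: (503 − 494)² / 494 = 0.1640
χ² = 0.0547 + 0.1640 = 0.2187 ≈ 0.219

0.219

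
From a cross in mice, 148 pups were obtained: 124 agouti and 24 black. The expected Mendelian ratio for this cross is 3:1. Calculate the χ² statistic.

Total ratio parts = 4. Expected numbers out of 148:
  agouti: 148 × 3/4 = 111
  black: 148 × 1/4 = 37
χ² = Σ (O − E)² / E
  agouti: (124 − 111)² / 111 = 1.5225
  black: (24 − 37)² / 37 = 4.5676
χ² = 1.5225 + 4.5676 = 6.0901 ≈ 6.090

6.090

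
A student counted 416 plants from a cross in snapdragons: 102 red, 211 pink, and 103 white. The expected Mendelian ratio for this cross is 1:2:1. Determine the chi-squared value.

0.091

Total ratio parts = 4. Expected numbers out of 416:
  red: 416 × 1/4 = 104
  pink: 416 × 2/4 = 208
  white: 416 × 1/4 = 104
χ² = Σ (O − E)² / E
  red: (102 − 104)² / 104 = 0.0385
  pink: (211 − 208)² / 208 = 0.0433
  white: (103 − 104)² / 104 = 0.0096
χ² = 0.0385 + 0.0433 + 0.0096 = 0.0914 ≈ 0.091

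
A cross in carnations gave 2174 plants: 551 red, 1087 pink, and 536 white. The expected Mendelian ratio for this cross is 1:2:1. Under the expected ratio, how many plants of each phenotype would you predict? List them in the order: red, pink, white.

543.5, 1087, 543.5

Expected counts for N = 2174 under a 1:2:1 ratio (total parts = 4):
  red: 2174 × 1/4 = 543.5
  pink: 2174 × 2/4 = 1087
  white: 2174 × 1/4 = 543.5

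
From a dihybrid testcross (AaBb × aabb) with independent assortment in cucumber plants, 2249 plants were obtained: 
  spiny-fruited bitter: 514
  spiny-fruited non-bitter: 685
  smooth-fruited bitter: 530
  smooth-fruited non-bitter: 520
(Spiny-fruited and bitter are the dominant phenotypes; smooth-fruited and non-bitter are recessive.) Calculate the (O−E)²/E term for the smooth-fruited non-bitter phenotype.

3.175

A dihybrid testcross with independent assortment gives a 1:1:1:1 ratio.
Total ratio parts = 4. Expected numbers out of 2249:
  spiny-fruited bitter: 2249 × 1/4 = 562.25
  spiny-fruited non-bitter: 2249 × 1/4 = 562.25
  smooth-fruited bitter: 2249 × 1/4 = 562.25
  smooth-fruited non-bitter: 2249 × 1/4 = 562.25
Contribution of smooth-fruited non-bitter: (520 − 562.25)² / 562.25 = 3.1749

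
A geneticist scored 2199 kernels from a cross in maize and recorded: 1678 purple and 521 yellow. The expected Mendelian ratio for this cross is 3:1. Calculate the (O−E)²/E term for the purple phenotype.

The 3:1 ratio has 4 parts, so with N = 2199 the expected counts are:
  purple: 2199 × 3/4 = 1649.25
  yellow: 2199 × 1/4 = 549.75
Contribution of purple: (1678 − 1649.25)² / 1649.25 = 0.5012

0.501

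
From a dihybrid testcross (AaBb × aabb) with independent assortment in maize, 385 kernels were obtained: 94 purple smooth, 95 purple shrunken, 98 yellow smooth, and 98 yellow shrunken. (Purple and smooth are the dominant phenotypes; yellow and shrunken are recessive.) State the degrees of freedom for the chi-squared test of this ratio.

3

A dihybrid testcross with independent assortment gives a 1:1:1:1 ratio.
A goodness-of-fit test with 4 phenotype classes has df = 4 − 1 = 3.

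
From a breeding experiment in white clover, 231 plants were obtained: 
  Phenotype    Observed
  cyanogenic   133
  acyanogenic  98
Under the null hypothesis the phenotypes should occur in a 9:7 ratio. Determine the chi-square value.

0.165

Under the 9:7 hypothesis (Σ ratio = 16, N = 231):
  cyanogenic: 231 × 9/16 = 129.9375
  acyanogenic: 231 × 7/16 = 101.0625
χ² = Σ (O − E)² / E
  cyanogenic: (133 − 129.9375)² / 129.9375 = 0.0722
  acyanogenic: (98 − 101.0625)² / 101.0625 = 0.0928
χ² = 0.0722 + 0.0928 = 0.165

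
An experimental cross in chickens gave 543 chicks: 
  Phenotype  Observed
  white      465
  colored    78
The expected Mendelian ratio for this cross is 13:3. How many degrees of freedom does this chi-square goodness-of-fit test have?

1

A goodness-of-fit test with 2 phenotype classes has df = 2 − 1 = 1.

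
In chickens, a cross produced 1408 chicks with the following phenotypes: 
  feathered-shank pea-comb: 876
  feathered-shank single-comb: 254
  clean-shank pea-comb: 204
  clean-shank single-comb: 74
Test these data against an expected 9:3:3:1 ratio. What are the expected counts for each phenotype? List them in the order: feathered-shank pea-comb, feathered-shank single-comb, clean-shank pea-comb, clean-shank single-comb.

792, 264, 264, 88

Expected counts for N = 1408 under a 9:3:3:1 ratio (total parts = 16):
  feathered-shank pea-comb: 1408 × 9/16 = 792
  feathered-shank single-comb: 1408 × 3/16 = 264
  clean-shank pea-comb: 1408 × 3/16 = 264
  clean-shank single-comb: 1408 × 1/16 = 88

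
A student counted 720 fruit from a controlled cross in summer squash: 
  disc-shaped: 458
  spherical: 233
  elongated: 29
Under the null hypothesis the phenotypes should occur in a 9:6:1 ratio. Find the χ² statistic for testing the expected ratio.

17.695

Expected counts for N = 720 under a 9:6:1 ratio (total parts = 16):
  disc-shaped: 720 × 9/16 = 405
  spherical: 720 × 6/16 = 270
  elongated: 720 × 1/16 = 45
χ² = Σ (O − E)² / E
  disc-shaped: (458 − 405)² / 405 = 6.9358
  spherical: (233 − 270)² / 270 = 5.0704
  elongated: (29 − 45)² / 45 = 5.6889
χ² = 6.9358 + 5.0704 + 5.6889 = 17.6951 ≈ 17.695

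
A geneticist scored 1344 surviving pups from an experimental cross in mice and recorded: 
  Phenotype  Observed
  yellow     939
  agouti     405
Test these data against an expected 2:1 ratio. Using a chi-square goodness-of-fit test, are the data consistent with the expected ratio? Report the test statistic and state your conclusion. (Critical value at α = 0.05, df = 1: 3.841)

6.191; not consistent

Under the 2:1 hypothesis (Σ ratio = 3, N = 1344):
  yellow: 1344 × 2/3 = 896
  agouti: 1344 × 1/3 = 448
χ² = Σ (O − E)² / E
  yellow: (939 − 896)² / 896 = 2.0636
  agouti: (405 − 448)² / 448 = 4.1272
χ² = 2.0636 + 4.1272 = 6.1908 ≈ 6.191
Degrees of freedom = 2 − 1 = 1; critical value at α = 0.05 is 3.841.
Since 6.191 > 3.841, we reject the null hypothesis — the data do not fit the 2:1 ratio.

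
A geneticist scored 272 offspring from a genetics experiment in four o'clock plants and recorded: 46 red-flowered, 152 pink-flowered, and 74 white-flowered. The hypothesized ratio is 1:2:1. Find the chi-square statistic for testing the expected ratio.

Total ratio parts = 4. Expected numbers out of 272:
  red-flowered: 272 × 1/4 = 68
  pink-flowered: 272 × 2/4 = 136
  white-flowered: 272 × 1/4 = 68
χ² = Σ (O − E)² / E
  red-flowered: (46 − 68)² / 68 = 7.1176
  pink-flowered: (152 − 136)² / 136 = 1.8824
  white-flowered: (74 − 68)² / 68 = 0.5294
χ² = 7.1176 + 1.8824 + 0.5294 = 9.5294 ≈ 9.529

9.529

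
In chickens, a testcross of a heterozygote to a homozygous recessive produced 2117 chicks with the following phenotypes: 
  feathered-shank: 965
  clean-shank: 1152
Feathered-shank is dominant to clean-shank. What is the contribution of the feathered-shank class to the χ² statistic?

A testcross of a heterozygote (Aa × aa) gives a 1:1 phenotypic ratio.
Expected counts for N = 2117 under a 1:1 ratio (total parts = 2):
  feathered-shank: 2117 × 1/2 = 1058.5
  clean-shank: 2117 × 1/2 = 1058.5
Contribution of feathered-shank: (965 − 1058.5)² / 1058.5 = 8.2591

8.259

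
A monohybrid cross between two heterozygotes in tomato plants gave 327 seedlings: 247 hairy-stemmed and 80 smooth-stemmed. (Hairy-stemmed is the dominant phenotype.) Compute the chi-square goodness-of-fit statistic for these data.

0.050

For a monohybrid cross between heterozygotes with complete dominance, the expected phenotypic ratio is 3:1.
Under the 3:1 hypothesis (Σ ratio = 4, N = 327):
  hairy-stemmed: 327 × 3/4 = 245.25
  smooth-stemmed: 327 × 1/4 = 81.75
χ² = Σ (O − E)² / E
  hairy-stemmed: (247 − 245.25)² / 245.25 = 0.0125
  smooth-stemmed: (80 − 81.75)² / 81.75 = 0.0375
χ² = 0.0125 + 0.0375 = 0.050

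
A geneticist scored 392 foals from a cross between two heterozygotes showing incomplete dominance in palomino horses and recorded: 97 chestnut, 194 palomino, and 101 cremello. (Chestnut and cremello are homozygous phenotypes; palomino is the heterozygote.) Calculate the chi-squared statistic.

0.122

With incomplete dominance, a heterozygote × heterozygote cross gives a 1:2:1 phenotypic ratio.
The 1:2:1 ratio has 4 parts, so with N = 392 the expected counts are:
  chestnut: 392 × 1/4 = 98
  palomino: 392 × 2/4 = 196
  cremello: 392 × 1/4 = 98
χ² = Σ (O − E)² / E
  chestnut: (97 − 98)² / 98 = 0.0102
  palomino: (194 − 196)² / 196 = 0.0204
  cremello: (101 − 98)² / 98 = 0.0918
χ² = 0.0102 + 0.0204 + 0.0918 = 0.1224 ≈ 0.122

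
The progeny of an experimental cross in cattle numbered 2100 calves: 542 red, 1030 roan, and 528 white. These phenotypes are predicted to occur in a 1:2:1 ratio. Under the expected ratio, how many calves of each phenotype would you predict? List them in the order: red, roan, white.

525, 1050, 525

Total ratio parts = 4. Expected numbers out of 2100:
  red: 2100 × 1/4 = 525
  roan: 2100 × 2/4 = 1050
  white: 2100 × 1/4 = 525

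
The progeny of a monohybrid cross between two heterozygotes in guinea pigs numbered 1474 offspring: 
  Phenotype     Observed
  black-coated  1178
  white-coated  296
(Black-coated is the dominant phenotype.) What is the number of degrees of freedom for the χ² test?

1

For a monohybrid cross between heterozygotes with complete dominance, the expected phenotypic ratio is 3:1.
A goodness-of-fit test with 2 phenotype classes has df = 2 − 1 = 1.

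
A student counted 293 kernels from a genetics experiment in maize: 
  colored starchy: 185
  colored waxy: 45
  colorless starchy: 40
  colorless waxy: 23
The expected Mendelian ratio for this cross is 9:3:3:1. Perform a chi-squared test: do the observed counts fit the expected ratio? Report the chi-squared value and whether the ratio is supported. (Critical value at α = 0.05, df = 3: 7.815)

The 9:3:3:1 ratio has 16 parts, so with N = 293 the expected counts are:
  colored starchy: 293 × 9/16 = 164.8125
  colored waxy: 293 × 3/16 = 54.9375
  colorless starchy: 293 × 3/16 = 54.9375
  colorless waxy: 293 × 1/16 = 18.3125
χ² = Σ (O − E)² / E
  colored starchy: (185 − 164.8125)² / 164.8125 = 2.4727
  colored waxy: (45 − 54.9375)² / 54.9375 = 1.7976
  colorless starchy: (40 − 54.9375)² / 54.9375 = 4.0615
  colorless waxy: (23 − 18.3125)² / 18.3125 = 1.1999
χ² = 2.4727 + 1.7976 + 4.0615 + 1.1999 = 9.5317 ≈ 9.532
Degrees of freedom = 4 − 1 = 3; critical value at α = 0.05 is 7.815.
Since 9.532 > 7.815, we reject the null hypothesis — the data do not fit the 9:3:3:1 ratio.

9.532; not consistent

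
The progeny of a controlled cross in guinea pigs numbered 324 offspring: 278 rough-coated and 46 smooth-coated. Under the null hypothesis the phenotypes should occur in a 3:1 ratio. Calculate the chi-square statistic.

20.165

Expected counts for N = 324 under a 3:1 ratio (total parts = 4):
  rough-coated: 324 × 3/4 = 243
  smooth-coated: 324 × 1/4 = 81
χ² = Σ (O − E)² / E
  rough-coated: (278 − 243)² / 243 = 5.0412
  smooth-coated: (46 − 81)² / 81 = 15.1235
χ² = 5.0412 + 15.1235 = 20.1647 ≈ 20.165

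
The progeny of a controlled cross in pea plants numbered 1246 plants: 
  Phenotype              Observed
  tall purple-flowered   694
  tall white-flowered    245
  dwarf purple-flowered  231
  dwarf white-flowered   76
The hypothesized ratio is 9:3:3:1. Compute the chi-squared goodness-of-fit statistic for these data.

Under the 9:3:3:1 hypothesis (Σ ratio = 16, N = 1246):
  tall purple-flowered: 1246 × 9/16 = 700.875
  tall white-flowered: 1246 × 3/16 = 233.625
  dwarf purple-flowered: 1246 × 3/16 = 233.625
  dwarf white-flowered: 1246 × 1/16 = 77.875
χ² = Σ (O − E)² / E
  tall purple-flowered: (694 − 700.875)² / 700.875 = 0.0674
  tall white-flowered: (245 − 233.625)² / 233.625 = 0.5538
  dwarf purple-flowered: (231 − 233.625)² / 233.625 = 0.0295
  dwarf white-flowered: (76 − 77.875)² / 77.875 = 0.0451
χ² = 0.0674 + 0.5538 + 0.0295 + 0.0451 = 0.6958 ≈ 0.696

0.696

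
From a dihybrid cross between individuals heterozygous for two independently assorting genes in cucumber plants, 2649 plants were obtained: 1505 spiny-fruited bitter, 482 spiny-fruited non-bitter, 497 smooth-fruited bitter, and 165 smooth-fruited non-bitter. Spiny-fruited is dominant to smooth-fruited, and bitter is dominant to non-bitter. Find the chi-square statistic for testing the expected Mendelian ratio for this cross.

A dihybrid F₂ with independent assortment and complete dominance at both loci gives a 9:3:3:1 phenotypic ratio.
Total ratio parts = 16. Expected numbers out of 2649:
  spiny-fruited bitter: 2649 × 9/16 = 1490.0625
  spiny-fruited non-bitter: 2649 × 3/16 = 496.6875
  smooth-fruited bitter: 2649 × 3/16 = 496.6875
  smooth-fruited non-bitter: 2649 × 1/16 = 165.5625
χ² = Σ (O − E)² / E
  spiny-fruited bitter: (1505 − 1490.0625)² / 1490.0625 = 0.1497
  spiny-fruited non-bitter: (482 − 496.6875)² / 496.6875 = 0.4343
  smooth-fruited bitter: (497 − 496.6875)² / 496.6875 = 0.0002
  smooth-fruited non-bitter: (165 − 165.5625)² / 165.5625 = 0.0019
χ² = 0.1497 + 0.4343 + 0.0002 + 0.0019 = 0.5861 ≈ 0.586

0.586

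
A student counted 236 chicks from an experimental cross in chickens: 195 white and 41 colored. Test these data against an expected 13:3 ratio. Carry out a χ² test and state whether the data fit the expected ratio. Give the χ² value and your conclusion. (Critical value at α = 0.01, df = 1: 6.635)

The 13:3 ratio has 16 parts, so with N = 236 the expected counts are:
  white: 236 × 13/16 = 191.75
  colored: 236 × 3/16 = 44.25
χ² = Σ (O − E)² / E
  white: (195 − 191.75)² / 191.75 = 0.0551
  colored: (41 − 44.25)² / 44.25 = 0.2387
χ² = 0.0551 + 0.2387 = 0.2938 ≈ 0.294
Degrees of freedom = 2 − 1 = 1; critical value at α = 0.01 is 6.635.
Since 0.294 < 6.635, we fail to reject the null hypothesis — the data are consistent with the 13:3 ratio.

0.294; consistent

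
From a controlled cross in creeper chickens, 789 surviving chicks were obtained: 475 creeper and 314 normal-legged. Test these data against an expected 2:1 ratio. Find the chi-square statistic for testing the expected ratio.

14.835

The 2:1 ratio has 3 parts, so with N = 789 the expected counts are:
  creeper: 789 × 2/3 = 526
  normal-legged: 789 × 1/3 = 263
χ² = Σ (O − E)² / E
  creeper: (475 − 526)² / 526 = 4.9449
  normal-legged: (314 − 263)² / 263 = 9.8897
χ² = 4.9449 + 9.8897 = 14.8346 ≈ 14.835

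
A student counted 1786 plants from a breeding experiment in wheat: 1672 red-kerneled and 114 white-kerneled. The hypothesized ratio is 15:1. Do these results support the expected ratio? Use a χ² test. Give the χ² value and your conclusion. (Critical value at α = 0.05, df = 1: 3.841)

0.054; consistent

Under the 15:1 hypothesis (Σ ratio = 16, N = 1786):
  red-kerneled: 1786 × 15/16 = 1674.375
  white-kerneled: 1786 × 1/16 = 111.625
χ² = Σ (O − E)² / E
  red-kerneled: (1672 − 1674.375)² / 1674.375 = 0.0034
  white-kerneled: (114 − 111.625)² / 111.625 = 0.0505
χ² = 0.0034 + 0.0505 = 0.0539 ≈ 0.054
Degrees of freedom = 2 − 1 = 1; critical value at α = 0.05 is 3.841.
Since 0.054 < 3.841, we fail to reject the null hypothesis — the data are consistent with the 15:1 ratio.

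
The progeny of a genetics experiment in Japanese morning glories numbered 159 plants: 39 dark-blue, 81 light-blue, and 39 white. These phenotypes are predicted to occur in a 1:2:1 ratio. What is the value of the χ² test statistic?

The 1:2:1 ratio has 4 parts, so with N = 159 the expected counts are:
  dark-blue: 159 × 1/4 = 39.75
  light-blue: 159 × 2/4 = 79.5
  white: 159 × 1/4 = 39.75
χ² = Σ (O − E)² / E
  dark-blue: (39 − 39.75)² / 39.75 = 0.0142
  light-blue: (81 − 79.5)² / 79.5 = 0.0283
  white: (39 − 39.75)² / 39.75 = 0.0142
χ² = 0.0142 + 0.0283 + 0.0142 = 0.0567 ≈ 0.057

0.057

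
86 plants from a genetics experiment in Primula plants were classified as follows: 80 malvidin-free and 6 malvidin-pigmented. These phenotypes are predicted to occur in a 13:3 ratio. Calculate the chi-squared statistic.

Total ratio parts = 16. Expected numbers out of 86:
  malvidin-free: 86 × 13/16 = 69.875
  malvidin-pigmented: 86 × 3/16 = 16.125
χ² = Σ (O − E)² / E
  malvidin-free: (80 − 69.875)² / 69.875 = 1.4671
  malvidin-pigmented: (6 − 16.125)² / 16.125 = 6.3576
χ² = 1.4671 + 6.3576 = 7.8247 ≈ 7.825

7.825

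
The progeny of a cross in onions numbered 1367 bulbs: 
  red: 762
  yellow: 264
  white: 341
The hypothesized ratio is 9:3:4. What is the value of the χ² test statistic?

0.295

Total ratio parts = 16. Expected numbers out of 1367:
  red: 1367 × 9/16 = 768.9375
  yellow: 1367 × 3/16 = 256.3125
  white: 1367 × 4/16 = 341.75
χ² = Σ (O − E)² / E
  red: (762 − 768.9375)² / 768.9375 = 0.0626
  yellow: (264 − 256.3125)² / 256.3125 = 0.2306
  white: (341 − 341.75)² / 341.75 = 0.0016
χ² = 0.0626 + 0.2306 + 0.0016 = 0.2948 ≈ 0.295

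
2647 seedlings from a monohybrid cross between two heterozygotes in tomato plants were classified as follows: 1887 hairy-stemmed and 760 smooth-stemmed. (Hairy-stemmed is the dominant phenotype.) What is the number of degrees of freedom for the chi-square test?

1

For a monohybrid cross between heterozygotes with complete dominance, the expected phenotypic ratio is 3:1.
A goodness-of-fit test with 2 phenotype classes has df = 2 − 1 = 1.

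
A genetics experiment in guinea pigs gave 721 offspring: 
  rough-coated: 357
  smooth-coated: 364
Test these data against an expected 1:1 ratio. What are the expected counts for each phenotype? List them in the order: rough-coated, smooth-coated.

Under the 1:1 hypothesis (Σ ratio = 2, N = 721):
  rough-coated: 721 × 1/2 = 360.5
  smooth-coated: 721 × 1/2 = 360.5

360.5, 360.5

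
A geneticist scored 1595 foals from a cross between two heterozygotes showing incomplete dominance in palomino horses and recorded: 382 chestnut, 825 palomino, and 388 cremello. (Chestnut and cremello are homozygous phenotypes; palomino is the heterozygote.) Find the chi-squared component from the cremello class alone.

With incomplete dominance, a heterozygote × heterozygote cross gives a 1:2:1 phenotypic ratio.
The 1:2:1 ratio has 4 parts, so with N = 1595 the expected counts are:
  chestnut: 1595 × 1/4 = 398.75
  palomino: 1595 × 2/4 = 797.5
  cremello: 1595 × 1/4 = 398.75
Contribution of cremello: (388 − 398.75)² / 398.75 = 0.2898

0.290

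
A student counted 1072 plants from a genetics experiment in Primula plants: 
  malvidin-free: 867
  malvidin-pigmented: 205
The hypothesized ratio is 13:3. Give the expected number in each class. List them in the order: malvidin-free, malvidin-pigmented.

Expected counts for N = 1072 under a 13:3 ratio (total parts = 16):
  malvidin-free: 1072 × 13/16 = 871
  malvidin-pigmented: 1072 × 3/16 = 201

871, 201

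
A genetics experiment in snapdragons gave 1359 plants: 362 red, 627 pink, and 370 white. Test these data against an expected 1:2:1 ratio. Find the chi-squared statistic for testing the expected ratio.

Total ratio parts = 4. Expected numbers out of 1359:
  red: 1359 × 1/4 = 339.75
  pink: 1359 × 2/4 = 679.5
  white: 1359 × 1/4 = 339.75
χ² = Σ (O − E)² / E
  red: (362 − 339.75)² / 339.75 = 1.4571
  pink: (627 − 679.5)² / 679.5 = 4.0563
  white: (370 − 339.75)² / 339.75 = 2.6933
χ² = 1.4571 + 4.0563 + 2.6933 = 8.2067 ≈ 8.207

8.207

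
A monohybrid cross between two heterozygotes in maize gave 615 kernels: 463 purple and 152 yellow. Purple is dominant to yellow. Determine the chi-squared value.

For a monohybrid cross between heterozygotes with complete dominance, the expected phenotypic ratio is 3:1.
Under the 3:1 hypothesis (Σ ratio = 4, N = 615):
  purple: 615 × 3/4 = 461.25
  yellow: 615 × 1/4 = 153.75
χ² = Σ (O − E)² / E
  purple: (463 − 461.25)² / 461.25 = 0.0066
  yellow: (152 − 153.75)² / 153.75 = 0.0199
χ² = 0.0066 + 0.0199 = 0.0265 ≈ 0.027

0.027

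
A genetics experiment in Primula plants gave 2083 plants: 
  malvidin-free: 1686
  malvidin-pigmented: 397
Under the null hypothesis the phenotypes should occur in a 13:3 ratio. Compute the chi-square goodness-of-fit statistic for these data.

0.131

The 13:3 ratio has 16 parts, so with N = 2083 the expected counts are:
  malvidin-free: 2083 × 13/16 = 1692.4375
  malvidin-pigmented: 2083 × 3/16 = 390.5625
χ² = Σ (O − E)² / E
  malvidin-free: (1686 − 1692.4375)² / 1692.4375 = 0.0245
  malvidin-pigmented: (397 − 390.5625)² / 390.5625 = 0.1061
χ² = 0.0245 + 0.1061 = 0.1306 ≈ 0.131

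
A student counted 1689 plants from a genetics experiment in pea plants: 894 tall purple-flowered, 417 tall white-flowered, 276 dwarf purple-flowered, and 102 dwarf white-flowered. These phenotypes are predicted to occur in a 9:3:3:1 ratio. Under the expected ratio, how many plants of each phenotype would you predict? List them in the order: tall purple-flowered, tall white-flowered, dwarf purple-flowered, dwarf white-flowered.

950.0625, 316.6875, 316.6875, 105.5625

Total ratio parts = 16. Expected numbers out of 1689:
  tall purple-flowered: 1689 × 9/16 = 950.0625
  tall white-flowered: 1689 × 3/16 = 316.6875
  dwarf purple-flowered: 1689 × 3/16 = 316.6875
  dwarf white-flowered: 1689 × 1/16 = 105.5625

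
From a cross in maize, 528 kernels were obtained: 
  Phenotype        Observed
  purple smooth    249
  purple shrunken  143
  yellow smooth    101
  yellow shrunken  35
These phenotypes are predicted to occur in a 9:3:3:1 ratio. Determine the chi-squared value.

The 9:3:3:1 ratio has 16 parts, so with N = 528 the expected counts are:
  purple smooth: 528 × 9/16 = 297
  purple shrunken: 528 × 3/16 = 99
  yellow smooth: 528 × 3/16 = 99
  yellow shrunken: 528 × 1/16 = 33
χ² = Σ (O − E)² / E
  purple smooth: (249 − 297)² / 297 = 7.7576
  purple shrunken: (143 − 99)² / 99 = 19.5556
  yellow smooth: (101 − 99)² / 99 = 0.0404
  yellow shrunken: (35 − 33)² / 33 = 0.1212
χ² = 7.7576 + 19.5556 + 0.0404 + 0.1212 = 27.4748 ≈ 27.475

27.475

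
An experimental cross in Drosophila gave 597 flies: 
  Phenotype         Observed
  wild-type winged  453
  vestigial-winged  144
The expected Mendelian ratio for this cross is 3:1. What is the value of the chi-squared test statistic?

Total ratio parts = 4. Expected numbers out of 597:
  wild-type winged: 597 × 3/4 = 447.75
  vestigial-winged: 597 × 1/4 = 149.25
χ² = Σ (O − E)² / E
  wild-type winged: (453 − 447.75)² / 447.75 = 0.0616
  vestigial-winged: (144 − 149.25)² / 149.25 = 0.1847
χ² = 0.0616 + 0.1847 = 0.2463 ≈ 0.246

0.246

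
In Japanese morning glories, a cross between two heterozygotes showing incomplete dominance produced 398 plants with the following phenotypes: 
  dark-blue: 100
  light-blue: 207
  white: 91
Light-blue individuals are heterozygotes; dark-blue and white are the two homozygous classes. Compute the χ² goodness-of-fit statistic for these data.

1.050

With incomplete dominance, a heterozygote × heterozygote cross gives a 1:2:1 phenotypic ratio.
Expected counts for N = 398 under a 1:2:1 ratio (total parts = 4):
  dark-blue: 398 × 1/4 = 99.5
  light-blue: 398 × 2/4 = 199
  white: 398 × 1/4 = 99.5
χ² = Σ (O − E)² / E
  dark-blue: (100 − 99.5)² / 99.5 = 0.0025
  light-blue: (207 − 199)² / 199 = 0.3216
  white: (91 − 99.5)² / 99.5 = 0.7261
χ² = 0.0025 + 0.3216 + 0.7261 = 1.0502 ≈ 1.050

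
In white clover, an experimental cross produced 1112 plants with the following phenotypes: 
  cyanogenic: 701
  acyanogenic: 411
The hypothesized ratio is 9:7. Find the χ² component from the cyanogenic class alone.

9.113

Under the 9:7 hypothesis (Σ ratio = 16, N = 1112):
  cyanogenic: 1112 × 9/16 = 625.5
  acyanogenic: 1112 × 7/16 = 486.5
Contribution of cyanogenic: (701 − 625.5)² / 625.5 = 9.1131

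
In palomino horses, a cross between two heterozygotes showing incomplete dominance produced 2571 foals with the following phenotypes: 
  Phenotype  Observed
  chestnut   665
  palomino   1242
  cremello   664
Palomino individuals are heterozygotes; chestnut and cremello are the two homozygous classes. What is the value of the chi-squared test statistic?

2.945

With incomplete dominance, a heterozygote × heterozygote cross gives a 1:2:1 phenotypic ratio.
Total ratio parts = 4. Expected numbers out of 2571:
  chestnut: 2571 × 1/4 = 642.75
  palomino: 2571 × 2/4 = 1285.5
  cremello: 2571 × 1/4 = 642.75
χ² = Σ (O − E)² / E
  chestnut: (665 − 642.75)² / 642.75 = 0.7702
  palomino: (1242 − 1285.5)² / 1285.5 = 1.4720
  cremello: (664 − 642.75)² / 642.75 = 0.7025
χ² = 0.7702 + 1.4720 + 0.7025 = 2.9447 ≈ 2.945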